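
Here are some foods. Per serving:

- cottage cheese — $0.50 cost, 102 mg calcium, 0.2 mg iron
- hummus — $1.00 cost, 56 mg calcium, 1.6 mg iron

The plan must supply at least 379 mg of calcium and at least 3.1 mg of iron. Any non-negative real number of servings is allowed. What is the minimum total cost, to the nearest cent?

$3.01

With two linear requirements the optimum uses one or two foods; enumerate the corners.
cottage cheese only: max(379/102, 3.1/0.2) = 15.5 servings → $7.75.
hummus only: max(379/56, 3.1/1.6) = 6.768 servings → $6.77.
cottage cheese + hummus with both tight: 2.847 servings and 1.582 servings → $3.01.
Cheapest feasible corner: $3.01.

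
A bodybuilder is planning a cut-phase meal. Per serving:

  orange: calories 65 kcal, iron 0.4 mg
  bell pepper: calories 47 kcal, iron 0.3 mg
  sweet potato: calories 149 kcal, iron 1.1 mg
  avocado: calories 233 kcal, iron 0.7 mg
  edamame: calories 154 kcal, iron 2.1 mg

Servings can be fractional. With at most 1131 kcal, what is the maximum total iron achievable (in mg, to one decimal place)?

15.4 mg

Iron per kcal: edamame 0.01364, sweet potato 0.007383, bell pepper 0.006383, orange 0.006154, avocado 0.003004.
With no serving limits, spend the whole calories allowance on edamame: 1131 kcal / 154 kcal × 2.1 mg = 15.4 mg.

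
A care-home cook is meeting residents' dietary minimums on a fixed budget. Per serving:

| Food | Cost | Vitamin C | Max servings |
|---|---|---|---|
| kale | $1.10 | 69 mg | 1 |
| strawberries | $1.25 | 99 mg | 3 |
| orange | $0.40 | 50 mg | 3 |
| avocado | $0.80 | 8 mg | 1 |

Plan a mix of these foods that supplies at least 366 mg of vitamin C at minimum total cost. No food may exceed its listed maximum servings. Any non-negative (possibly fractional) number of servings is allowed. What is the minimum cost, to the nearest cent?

$3.93

Cost per mg of vitamin C: orange $0.0080, strawberries $0.0126, kale $0.0159, avocado $0.1000.
Take 3 servings of orange: +150.0 mg vitamin C for $1.20 (total $1.20, still need 216.0 mg).
Take 2.182 servings of strawberries: +216.0 mg vitamin C for $2.73 (total $3.93, still need 0.0 mg).
Greedy by cheapest-per-mg is optimal for a single linear constraint, so the minimum cost is $3.93.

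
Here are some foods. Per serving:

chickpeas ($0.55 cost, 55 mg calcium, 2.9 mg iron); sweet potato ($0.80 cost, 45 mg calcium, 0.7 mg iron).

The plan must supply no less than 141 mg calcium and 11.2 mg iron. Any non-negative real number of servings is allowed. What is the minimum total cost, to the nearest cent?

$2.12

The cheapest plan sits at a corner of the feasible region — with two constraints it uses at most two foods.
chickpeas only: max(141/55, 11.2/2.9) = 3.862 servings → $2.12.
sweet potato only: max(141/45, 11.2/0.7) = 16 servings → $12.80.
chickpeas + sweet potato: intersection lies outside the first quadrant.
The minimum over all feasible corners is $2.12.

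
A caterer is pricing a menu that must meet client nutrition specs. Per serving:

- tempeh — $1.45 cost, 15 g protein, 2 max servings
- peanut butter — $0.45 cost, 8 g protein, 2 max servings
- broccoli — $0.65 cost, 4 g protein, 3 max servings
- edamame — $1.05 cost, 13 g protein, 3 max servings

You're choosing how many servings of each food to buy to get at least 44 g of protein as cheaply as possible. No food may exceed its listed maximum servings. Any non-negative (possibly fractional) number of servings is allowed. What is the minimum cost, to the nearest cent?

Cost per g of protein: peanut butter $0.0563, edamame $0.0808, tempeh $0.0967, broccoli $0.1625.
Take 2 servings of peanut butter: +16.0 g protein for $0.90 (total $0.90, still need 28.0 g).
Take 2.154 servings of edamame: +28.0 g protein for $2.26 (total $3.16, still need 0.0 g).
Filling from the cheapest source first is optimal under one linear minimum: $3.16.

$3.16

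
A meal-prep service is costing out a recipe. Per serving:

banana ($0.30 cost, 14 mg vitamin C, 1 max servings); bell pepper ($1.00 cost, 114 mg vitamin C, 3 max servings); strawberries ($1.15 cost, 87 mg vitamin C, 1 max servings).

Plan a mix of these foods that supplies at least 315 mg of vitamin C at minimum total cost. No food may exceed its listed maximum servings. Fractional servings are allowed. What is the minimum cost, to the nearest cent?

Cost per mg of vitamin C: bell pepper $0.0088, strawberries $0.0132, banana $0.0214.
Take 2.763 servings of bell pepper: +315.0 mg vitamin C for $2.76 (total $2.76, still need 0.0 mg).
Greedy by cheapest-per-mg is optimal for a single linear constraint, so the minimum cost is $2.76.

$2.76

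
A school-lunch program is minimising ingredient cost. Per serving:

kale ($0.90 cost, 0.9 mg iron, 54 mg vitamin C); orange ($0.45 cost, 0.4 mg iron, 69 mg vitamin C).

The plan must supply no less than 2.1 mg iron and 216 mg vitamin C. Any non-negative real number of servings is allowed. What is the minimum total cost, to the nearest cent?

$2.20

Two binding constraints pin down two serving amounts, so the optimal mix uses at most two foods. The candidates are each food alone (scaled to the tighter of iron/vitamin C) and each pair with both constraints tight.
kale only: max(2.1/0.9, 216/54) = 4 servings → $3.60.
orange only: max(2.1/0.4, 216/69) = 5.25 servings → $2.36.
kale + orange with both tight: 1.444 servings and 2 servings → $2.20.
Cheapest feasible corner: $2.20.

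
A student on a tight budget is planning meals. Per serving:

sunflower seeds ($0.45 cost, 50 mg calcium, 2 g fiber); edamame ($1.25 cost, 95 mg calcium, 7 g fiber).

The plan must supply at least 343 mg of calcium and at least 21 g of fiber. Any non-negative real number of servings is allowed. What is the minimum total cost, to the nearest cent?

$3.99

Compare the cost at each extreme point of the feasible region.
sunflower seeds only: max(343/50, 21/2) = 10.5 servings → $4.72.
edamame only: max(343/95, 21/7) = 3.611 servings → $4.51.
sunflower seeds + edamame with both tight: 2.538 servings and 2.275 servings → $3.99.
Cheapest feasible corner: $3.99.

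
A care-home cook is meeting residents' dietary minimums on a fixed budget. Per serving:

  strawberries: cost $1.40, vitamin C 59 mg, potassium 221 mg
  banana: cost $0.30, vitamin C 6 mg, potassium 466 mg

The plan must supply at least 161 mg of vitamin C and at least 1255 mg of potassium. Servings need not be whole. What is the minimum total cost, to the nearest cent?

$4.05

At the optimum either one food covers both requirements or two foods hit both targets exactly; no other combination can be cheaper.
strawberries only: max(161/59, 1255/221) = 5.679 servings → $7.95.
banana only: max(161/6, 1255/466) = 26.83 servings → $8.05.
strawberries + banana with both tight: 2.579 servings and 1.47 servings → $4.05.
Cheapest feasible corner: $4.05.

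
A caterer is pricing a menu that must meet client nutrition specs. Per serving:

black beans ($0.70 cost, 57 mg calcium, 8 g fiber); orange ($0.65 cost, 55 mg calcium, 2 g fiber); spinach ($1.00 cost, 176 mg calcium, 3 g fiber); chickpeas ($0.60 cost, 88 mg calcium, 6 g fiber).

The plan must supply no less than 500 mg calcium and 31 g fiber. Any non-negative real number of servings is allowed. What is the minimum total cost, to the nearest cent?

For a min-cost LP with two ≥-constraints, a basic feasible solution has at most two positive variables.
black beans only: max(500/57, 31/8) = 8.772 servings → $6.14.
orange only: max(500/55, 31/2) = 15.5 servings → $10.07.
spinach only: max(500/176, 31/3) = 10.33 servings → $10.33.
chickpeas only: max(500/88, 31/6) = 5.682 servings → $3.41.
black beans + orange with both tight: 2.163 servings and 6.85 servings → $5.97.
black beans + spinach with both tight: 3.198 servings and 1.805 servings → $4.04.
black beans + chickpeas: intersection lies outside the first quadrant.
orange + spinach with both targets exact would need a negative amount; discard.
orange + chickpeas with both tight: 1.766 servings and 4.578 servings → $3.89.
spinach + chickpeas with both tight: 0.3434 servings and 4.995 servings → $3.34.
Cheapest feasible corner: $3.34.

$3.34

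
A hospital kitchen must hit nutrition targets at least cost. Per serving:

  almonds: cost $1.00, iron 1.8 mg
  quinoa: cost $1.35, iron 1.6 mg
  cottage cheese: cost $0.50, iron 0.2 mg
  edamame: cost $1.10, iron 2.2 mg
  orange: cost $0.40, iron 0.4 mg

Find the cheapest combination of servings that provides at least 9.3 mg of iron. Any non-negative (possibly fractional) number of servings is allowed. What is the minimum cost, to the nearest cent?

$4.65

Cost per mg of iron: edamame $0.5000, almonds $0.5556, quinoa $0.8438, orange $1.0000, cottage cheese $2.5000.
With no serving limits, use only edamame: 9.3 mg / 2.2 mg = 4.227 servings × $1.10 = $4.65.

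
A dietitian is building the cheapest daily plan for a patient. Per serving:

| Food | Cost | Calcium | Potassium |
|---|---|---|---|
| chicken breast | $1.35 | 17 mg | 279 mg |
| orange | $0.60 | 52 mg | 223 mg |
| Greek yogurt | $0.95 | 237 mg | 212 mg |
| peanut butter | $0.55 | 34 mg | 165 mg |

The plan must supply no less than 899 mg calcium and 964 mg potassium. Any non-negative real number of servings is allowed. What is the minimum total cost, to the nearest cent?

$3.96

The cheapest plan sits at a corner of the feasible region — with two constraints it uses at most two foods.
chicken breast only: max(899/17, 964/279) = 52.88 servings → $71.39.
orange only: max(899/52, 964/223) = 17.29 servings → $10.37.
Greek yogurt only: max(899/237, 964/212) = 4.547 servings → $4.32.
peanut butter only: max(899/34, 964/165) = 26.44 servings → $14.54.
chicken breast + orange: the both-tight solution has a negative serving — not a feasible corner.
chicken breast + Greek yogurt with both tight: 0.6059 servings and 3.75 servings → $4.38.
chicken breast + peanut butter: intersection lies outside the first quadrant.
orange + Greek yogurt with both tight: 0.9056 servings and 3.595 servings → $3.96.
orange + peanut butter with both targets exact would need a negative amount; discard.
Greek yogurt + peanut butter with both tight: 3.623 servings and 1.188 servings → $4.09.
So the least-cost plan costs $3.96.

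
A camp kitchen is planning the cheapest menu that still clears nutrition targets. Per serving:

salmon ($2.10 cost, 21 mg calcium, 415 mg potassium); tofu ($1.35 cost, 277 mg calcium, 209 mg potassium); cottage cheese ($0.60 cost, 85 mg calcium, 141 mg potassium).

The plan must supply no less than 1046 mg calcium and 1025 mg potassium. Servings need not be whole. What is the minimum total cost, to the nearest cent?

salmon only: max(1046/21, 1025/415) = 49.81 servings → $104.60.
tofu only: max(1046/277, 1025/209) = 4.904 servings → $6.62.
cottage cheese only: max(1046/85, 1025/141) = 12.31 servings → $7.38.
salmon + tofu with both tight: 0.5907 servings and 3.731 servings → $6.28.
salmon + cottage cheese with both targets exact would need a negative amount; discard.
tofu + cottage cheese with both tight: 2.835 servings and 3.067 servings → $5.67.
The minimum over all feasible corners is $5.67.

$5.67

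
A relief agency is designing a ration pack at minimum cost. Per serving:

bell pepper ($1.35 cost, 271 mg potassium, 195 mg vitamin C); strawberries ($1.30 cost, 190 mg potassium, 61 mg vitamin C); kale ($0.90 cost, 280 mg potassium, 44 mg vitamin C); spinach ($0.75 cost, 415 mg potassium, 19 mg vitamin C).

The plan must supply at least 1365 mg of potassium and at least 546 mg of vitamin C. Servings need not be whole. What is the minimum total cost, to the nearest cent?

With two linear requirements the optimum uses one or two foods; enumerate the corners.
bell pepper only: max(1365/271, 546/195) = 5.037 servings → $6.80.
strawberries only: max(1365/190, 546/61) = 8.951 servings → $11.64.
kale only: max(1365/280, 546/44) = 12.41 servings → $11.17.
spinach only: max(1365/415, 546/19) = 28.74 servings → $21.55.
bell pepper + strawberries with both tight: 0.9979 servings and 5.761 servings → $8.84.
bell pepper + kale with both tight: 2.175 servings and 2.77 servings → $5.43.
bell pepper + spinach with both tight: 2.648 servings and 1.56 servings → $4.74.
strawberries + kale with both targets exact would need a negative amount; discard.
strawberries + spinach with both targets exact would need a negative amount; discard.
kale + spinach: the both-tight solution has a negative serving — not a feasible corner.
So the least-cost plan costs $4.74.

$4.74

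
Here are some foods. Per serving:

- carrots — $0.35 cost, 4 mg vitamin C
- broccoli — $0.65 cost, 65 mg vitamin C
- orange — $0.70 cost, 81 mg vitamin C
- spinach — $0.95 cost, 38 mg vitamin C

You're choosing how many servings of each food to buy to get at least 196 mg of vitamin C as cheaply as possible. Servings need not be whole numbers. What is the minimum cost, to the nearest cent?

$1.69

Cost per mg of vitamin C: orange $0.0086, broccoli $0.0100, spinach $0.0250, carrots $0.0875.
With no serving limits, use only orange: 196 mg / 81 mg = 2.42 servings × $0.70 = $1.69.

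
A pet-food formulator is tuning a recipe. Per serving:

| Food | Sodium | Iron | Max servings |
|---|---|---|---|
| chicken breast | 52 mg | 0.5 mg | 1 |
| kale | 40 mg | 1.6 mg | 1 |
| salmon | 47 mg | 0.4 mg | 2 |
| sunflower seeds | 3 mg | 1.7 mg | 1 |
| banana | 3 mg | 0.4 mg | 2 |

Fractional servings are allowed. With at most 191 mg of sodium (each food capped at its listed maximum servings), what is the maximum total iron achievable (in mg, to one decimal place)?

5.4 mg

Iron per mg sodium: sunflower seeds 0.5667, banana 0.1333, kale 0.04, chicken breast 0.009615, salmon 0.008511.
Take 1 serving of sunflower seeds: uses 3 mg sodium, +1.7 mg iron (running total 1.7 mg).
Take 2 servings of banana: uses 6 mg sodium, +0.8 mg iron (running total 2.5 mg).
Take 1 serving of kale: uses 40 mg sodium, +1.6 mg iron (running total 4.1 mg).
Take 1 serving of chicken breast: uses 52 mg sodium, +0.5 mg iron (running total 4.6 mg).
Take 1.915 servings of salmon: uses 90 mg sodium, +0.8 mg iron (running total 5.4 mg).
Filling greedily by iron-per-mg sodium is optimal for one linear limit, giving 5.4 mg.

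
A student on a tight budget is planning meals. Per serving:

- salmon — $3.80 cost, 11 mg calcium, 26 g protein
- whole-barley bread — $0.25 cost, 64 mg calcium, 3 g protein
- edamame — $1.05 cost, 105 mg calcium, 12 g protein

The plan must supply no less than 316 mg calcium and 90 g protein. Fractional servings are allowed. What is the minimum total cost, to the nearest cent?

Check every corner: each single food scaled to meet both minima, and each pair solved so both constraints bind.
salmon only: max(316/11, 90/26) = 28.73 servings → $109.16.
whole-barley bread only: max(316/64, 90/3) = 30 servings → $7.50.
edamame only: max(316/105, 90/12) = 7.5 servings → $7.88.
salmon + whole-barley bread with both tight: 2.95 servings and 4.43 servings → $12.32.
salmon + edamame with both tight: 2.178 servings and 2.781 servings → $11.20.
whole-barley bread + edamame: intersection lies outside the first quadrant.
Cheapest feasible corner: $7.50.

$7.50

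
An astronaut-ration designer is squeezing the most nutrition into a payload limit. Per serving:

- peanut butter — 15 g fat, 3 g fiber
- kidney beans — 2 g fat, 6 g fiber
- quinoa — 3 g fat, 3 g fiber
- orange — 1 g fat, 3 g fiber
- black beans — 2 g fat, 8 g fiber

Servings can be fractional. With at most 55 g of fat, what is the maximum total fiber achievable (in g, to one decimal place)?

Fiber per g fat: black beans 4, kidney beans 3, orange 3, quinoa 1, peanut butter 0.2.
With no serving limits, spend the whole fat allowance on black beans: 55 g / 2 g × 8 g = 220.0 g.

220.0 g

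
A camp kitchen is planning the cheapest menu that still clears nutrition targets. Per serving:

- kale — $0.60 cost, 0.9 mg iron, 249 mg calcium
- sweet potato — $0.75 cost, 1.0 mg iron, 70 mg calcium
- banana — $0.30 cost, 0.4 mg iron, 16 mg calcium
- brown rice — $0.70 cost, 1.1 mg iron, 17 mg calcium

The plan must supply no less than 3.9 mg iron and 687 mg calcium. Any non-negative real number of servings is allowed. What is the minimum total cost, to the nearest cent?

Compare the cost at each extreme point of the feasible region.
kale only: max(3.9/0.9, 687/249) = 4.333 servings → $2.60.
sweet potato only: max(3.9/1.0, 687/70) = 9.814 servings → $7.36.
banana only: max(3.9/0.4, 687/16) = 42.94 servings → $12.88.
brown rice only: max(3.9/1.1, 687/17) = 40.41 servings → $28.29.
kale + sweet potato with both tight: 2.226 servings and 1.897 servings → $2.76.
kale + banana with both tight: 2.493 servings and 4.141 servings → $2.74.
kale + brown rice with both tight: 2.666 servings and 1.364 servings → $2.55.
sweet potato + banana: the both-tight solution has a negative serving — not a feasible corner.
sweet potato + brown rice with both targets exact would need a negative amount; discard.
banana + brown rice: intersection lies outside the first quadrant.
Cheapest feasible corner: $2.55.

$2.55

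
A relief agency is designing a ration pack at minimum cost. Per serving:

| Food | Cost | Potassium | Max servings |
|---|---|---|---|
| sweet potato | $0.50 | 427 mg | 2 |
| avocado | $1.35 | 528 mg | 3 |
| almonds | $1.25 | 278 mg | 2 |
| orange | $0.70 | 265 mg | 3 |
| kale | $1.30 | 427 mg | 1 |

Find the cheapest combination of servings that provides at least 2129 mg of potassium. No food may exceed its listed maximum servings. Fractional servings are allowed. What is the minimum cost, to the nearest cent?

Cost per mg of potassium: sweet potato $0.0012, avocado $0.0026, orange $0.0026, kale $0.0030, almonds $0.0045.
Take 2 servings of sweet potato: +854.0 mg potassium for $1.00 (total $1.00, still need 1275.0 mg).
Take 2.415 servings of avocado: +1275.0 mg potassium for $3.26 (total $4.26, still need 0.0 mg).
Filling from the cheapest source first is optimal under one linear minimum: $4.26.

$4.26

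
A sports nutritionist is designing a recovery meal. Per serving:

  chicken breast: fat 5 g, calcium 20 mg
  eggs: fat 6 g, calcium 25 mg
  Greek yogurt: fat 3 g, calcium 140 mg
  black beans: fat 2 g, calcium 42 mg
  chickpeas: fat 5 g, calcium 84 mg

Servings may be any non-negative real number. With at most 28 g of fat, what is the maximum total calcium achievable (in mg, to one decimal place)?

1306.7 mg

Calcium per g fat: Greek yogurt 46.67, black beans 21, chickpeas 16.8, eggs 4.167, chicken breast 4.
With no serving limits, spend the whole fat allowance on Greek yogurt: 28 g / 3 g × 140 mg = 1306.7 mg.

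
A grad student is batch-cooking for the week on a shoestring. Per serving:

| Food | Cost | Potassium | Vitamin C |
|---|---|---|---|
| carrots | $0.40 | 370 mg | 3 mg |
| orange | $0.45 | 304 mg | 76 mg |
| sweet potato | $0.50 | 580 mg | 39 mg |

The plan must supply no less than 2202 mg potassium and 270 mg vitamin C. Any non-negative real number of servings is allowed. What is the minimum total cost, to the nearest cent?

$2.31

Check every corner: each single food scaled to meet both minima, and each pair solved so both constraints bind.
carrots only: max(2202/370, 270/3) = 90 servings → $36.00.
orange only: max(2202/304, 270/76) = 7.243 servings → $3.26.
sweet potato only: max(2202/580, 270/39) = 6.923 servings → $3.46.
carrots + orange with both tight: 3.134 servings and 3.429 servings → $2.80.
carrots + sweet potato: the both-tight solution has a negative serving — not a feasible corner.
orange + sweet potato with both tight: 2.195 servings and 2.646 servings → $2.31.
Cheapest feasible corner: $2.31.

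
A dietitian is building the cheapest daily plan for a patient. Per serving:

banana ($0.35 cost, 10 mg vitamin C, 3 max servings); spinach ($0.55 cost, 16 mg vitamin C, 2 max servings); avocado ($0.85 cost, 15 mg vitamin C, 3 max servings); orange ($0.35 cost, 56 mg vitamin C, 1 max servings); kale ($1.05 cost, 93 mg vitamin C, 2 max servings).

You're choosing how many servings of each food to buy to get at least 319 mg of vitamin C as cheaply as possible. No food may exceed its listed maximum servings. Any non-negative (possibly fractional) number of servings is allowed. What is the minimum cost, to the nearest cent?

Cost per mg of vitamin C: orange $0.0063, kale $0.0113, spinach $0.0344, banana $0.0350, avocado $0.0567.
Take 1 serving of orange: +56.0 mg vitamin C for $0.35 (total $0.35, still need 263.0 mg).
Take 2 servings of kale: +186.0 mg vitamin C for $2.10 (total $2.45, still need 77.0 mg).
Take 2 servings of spinach: +32.0 mg vitamin C for $1.10 (total $3.55, still need 45.0 mg).
Take 3 servings of banana: +30.0 mg vitamin C for $1.05 (total $4.60, still need 15.0 mg).
Take 1 serving of avocado: +15.0 mg vitamin C for $0.85 (total $5.45, still need 0.0 mg).
Greedy by cheapest-per-mg is optimal for a single linear constraint, so the minimum cost is $5.45.

$5.45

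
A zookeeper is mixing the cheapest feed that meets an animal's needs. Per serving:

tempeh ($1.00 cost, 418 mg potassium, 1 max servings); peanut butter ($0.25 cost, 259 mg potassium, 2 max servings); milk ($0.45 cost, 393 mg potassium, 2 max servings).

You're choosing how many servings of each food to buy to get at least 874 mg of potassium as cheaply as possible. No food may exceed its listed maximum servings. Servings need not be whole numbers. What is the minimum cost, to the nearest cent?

$0.91

Cost per mg of potassium: peanut butter $0.0010, milk $0.0011, tempeh $0.0024.
Take 2 servings of peanut butter: +518.0 mg potassium for $0.50 (total $0.50, still need 356.0 mg).
Take 0.9059 servings of milk: +356.0 mg potassium for $0.41 (total $0.91, still need 0.0 mg).
Greedy by cheapest-per-mg is optimal for a single linear constraint, so the minimum cost is $0.91.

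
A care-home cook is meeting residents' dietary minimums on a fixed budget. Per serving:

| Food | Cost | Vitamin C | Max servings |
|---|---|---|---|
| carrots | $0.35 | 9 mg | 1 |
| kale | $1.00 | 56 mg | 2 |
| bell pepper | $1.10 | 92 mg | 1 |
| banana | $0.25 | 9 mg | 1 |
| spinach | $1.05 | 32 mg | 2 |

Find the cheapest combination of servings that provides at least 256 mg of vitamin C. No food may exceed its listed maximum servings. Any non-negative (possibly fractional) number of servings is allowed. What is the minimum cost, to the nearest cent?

Cost per mg of vitamin C: bell pepper $0.0120, kale $0.0179, banana $0.0278, spinach $0.0328, carrots $0.0389.
Take 1 serving of bell pepper: +92.0 mg vitamin C for $1.10 (total $1.10, still need 164.0 mg).
Take 2 servings of kale: +112.0 mg vitamin C for $2.00 (total $3.10, still need 52.0 mg).
Take 1 serving of banana: +9.0 mg vitamin C for $0.25 (total $3.35, still need 43.0 mg).
Take 1.344 servings of spinach: +43.0 mg vitamin C for $1.41 (total $4.76, still need 0.0 mg).
Greedy by cheapest-per-mg is optimal for a single linear constraint, so the minimum cost is $4.76.

$4.76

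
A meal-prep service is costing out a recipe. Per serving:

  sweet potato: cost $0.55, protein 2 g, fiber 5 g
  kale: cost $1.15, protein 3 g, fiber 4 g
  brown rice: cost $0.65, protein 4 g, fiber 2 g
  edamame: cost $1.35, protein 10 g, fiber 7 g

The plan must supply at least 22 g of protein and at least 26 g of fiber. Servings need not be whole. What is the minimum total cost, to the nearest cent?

$3.79

Minimising a linear cost over {protein ≥ 22, fiber ≥ 26, servings ≥ 0} — the optimum is at a vertex, using one or two foods.
sweet potato only: max(22/2, 26/5) = 11 servings → $6.05.
kale only: max(22/3, 26/4) = 7.333 servings → $8.43.
brown rice only: max(22/4, 26/2) = 13 servings → $8.45.
edamame only: max(22/10, 26/7) = 3.714 servings → $5.01.
sweet potato + kale: the both-tight solution has a negative serving — not a feasible corner.
sweet potato + brown rice with both tight: 3.75 servings and 3.625 servings → $4.42.
sweet potato + edamame with both tight: 2.944 servings and 1.611 servings → $3.79.
kale + brown rice with both tight: 6 servings and 1 serving → $7.55.
kale + edamame with both tight: 5.579 servings and 0.5263 servings → $7.13.
brown rice + edamame: the both-tight solution has a negative serving — not a feasible corner.
Cheapest feasible corner: $3.79.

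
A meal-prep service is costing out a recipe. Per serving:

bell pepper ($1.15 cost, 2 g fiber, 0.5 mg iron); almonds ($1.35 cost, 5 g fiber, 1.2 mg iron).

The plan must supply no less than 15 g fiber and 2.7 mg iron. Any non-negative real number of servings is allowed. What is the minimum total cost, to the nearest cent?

$4.05

Minimising a linear cost over {fiber ≥ 15, iron ≥ 2.7, servings ≥ 0} — the optimum is at a vertex, using one or two foods.
bell pepper only: max(15/2, 2.7/0.5) = 7.5 servings → $8.62.
almonds only: max(15/5, 2.7/1.2) = 3 servings → $4.05.
bell pepper + almonds with both targets exact would need a negative amount; discard.
Cheapest feasible corner: $4.05.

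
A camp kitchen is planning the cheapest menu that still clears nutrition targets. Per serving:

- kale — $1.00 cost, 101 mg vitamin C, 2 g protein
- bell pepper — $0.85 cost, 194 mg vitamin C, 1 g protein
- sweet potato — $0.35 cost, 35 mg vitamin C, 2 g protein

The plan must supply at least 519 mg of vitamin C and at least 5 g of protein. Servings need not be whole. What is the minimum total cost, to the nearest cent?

$2.53

With two linear requirements the optimum uses one or two foods; enumerate the corners.
kale only: max(519/101, 5/2) = 5.139 servings → $5.14.
bell pepper only: max(519/194, 5/1) = 5 servings → $4.25.
sweet potato only: max(519/35, 5/2) = 14.83 servings → $5.19.
kale + bell pepper with both tight: 1.571 servings and 1.857 servings → $3.15.
kale + sweet potato with both targets exact would need a negative amount; discard.
bell pepper + sweet potato with both tight: 2.445 servings and 1.278 servings → $2.53.
The minimum over all feasible corners is $2.53.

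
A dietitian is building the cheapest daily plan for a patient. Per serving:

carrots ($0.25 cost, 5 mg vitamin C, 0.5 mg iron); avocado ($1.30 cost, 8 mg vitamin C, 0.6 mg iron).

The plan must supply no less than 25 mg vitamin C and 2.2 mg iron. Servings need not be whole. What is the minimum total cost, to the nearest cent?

$1.25

A basic optimal solution has at most two foods positive. Try each food alone and each pair with both targets met exactly.
carrots only: max(25/5, 2.2/0.5) = 5 servings → $1.25.
avocado only: max(25/8, 2.2/0.6) = 3.667 servings → $4.77.
carrots + avocado with both tight: 2.6 servings and 1.5 servings → $2.60.
So the least-cost plan costs $1.25.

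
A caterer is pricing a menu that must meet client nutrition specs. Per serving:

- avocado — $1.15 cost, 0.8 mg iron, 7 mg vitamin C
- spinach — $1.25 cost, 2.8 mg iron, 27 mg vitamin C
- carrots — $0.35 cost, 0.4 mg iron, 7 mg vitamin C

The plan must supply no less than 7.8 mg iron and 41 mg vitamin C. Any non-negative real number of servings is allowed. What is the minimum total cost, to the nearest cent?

Minimising a linear cost over {iron ≥ 7.8, vitamin C ≥ 41, servings ≥ 0} — the optimum is at a vertex, using one or two foods.
avocado only: max(7.8/0.8, 41/7) = 9.75 servings → $11.21.
spinach only: max(7.8/2.8, 41/27) = 2.786 servings → $3.48.
carrots only: max(7.8/0.4, 41/7) = 19.5 servings → $6.83.
avocado + spinach: intersection lies outside the first quadrant.
avocado + carrots with both targets exact would need a negative amount; discard.
spinach + carrots: intersection lies outside the first quadrant.
Cheapest feasible corner: $3.48.

$3.48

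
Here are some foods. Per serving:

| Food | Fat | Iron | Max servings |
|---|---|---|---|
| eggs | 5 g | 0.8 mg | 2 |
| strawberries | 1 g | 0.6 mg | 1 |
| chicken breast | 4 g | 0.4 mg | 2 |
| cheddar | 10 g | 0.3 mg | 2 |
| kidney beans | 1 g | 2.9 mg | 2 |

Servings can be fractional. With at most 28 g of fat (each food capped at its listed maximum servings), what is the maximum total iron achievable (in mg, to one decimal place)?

Iron per g fat: kidney beans 2.9, strawberries 0.6, eggs 0.16, chicken breast 0.1, cheddar 0.03.
Take 2 servings of kidney beans: uses 2 g fat, +5.8 mg iron (running total 5.8 mg).
Take 1 serving of strawberries: uses 1 g fat, +0.6 mg iron (running total 6.4 mg).
Take 2 servings of eggs: uses 10 g fat, +1.6 mg iron (running total 8.0 mg).
Take 2 servings of chicken breast: uses 8 g fat, +0.8 mg iron (running total 8.8 mg).
Take 0.7 servings of cheddar: uses 7 g fat, +0.2 mg iron (running total 9.0 mg).
Filling greedily by iron-per-g fat is optimal for one linear limit, giving 9.0 mg.

9.0 mg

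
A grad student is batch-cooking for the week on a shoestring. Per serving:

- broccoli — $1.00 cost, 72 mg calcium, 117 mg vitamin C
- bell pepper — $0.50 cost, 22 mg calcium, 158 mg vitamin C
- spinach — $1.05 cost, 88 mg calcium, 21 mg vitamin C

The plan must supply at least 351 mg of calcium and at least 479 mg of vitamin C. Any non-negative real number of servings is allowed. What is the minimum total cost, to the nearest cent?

For a min-cost LP with two ≥-constraints, a basic feasible solution has at most two positive variables.
broccoli only: max(351/72, 479/117) = 4.875 servings → $4.88.
bell pepper only: max(351/22, 479/158) = 15.95 servings → $7.98.
spinach only: max(351/88, 479/21) = 22.81 servings → $23.95.
broccoli + bell pepper with both targets exact would need a negative amount; discard.
broccoli + spinach with both tight: 3.96 servings and 0.749 servings → $4.75.
bell pepper + spinach with both tight: 2.587 servings and 3.342 servings → $4.80.
The minimum over all feasible corners is $4.75.

$4.75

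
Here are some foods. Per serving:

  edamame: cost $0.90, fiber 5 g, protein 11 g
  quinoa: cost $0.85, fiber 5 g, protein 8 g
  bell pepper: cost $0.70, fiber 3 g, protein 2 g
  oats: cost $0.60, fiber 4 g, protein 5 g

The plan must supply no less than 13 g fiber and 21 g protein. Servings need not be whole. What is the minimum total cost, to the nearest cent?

At the optimum either one food covers both requirements or two foods hit both targets exactly; no other combination can be cheaper.
edamame only: max(13/5, 21/11) = 2.6 servings → $2.34.
quinoa only: max(13/5, 21/8) = 2.625 servings → $2.23.
bell pepper only: max(13/3, 21/2) = 10.5 servings → $7.35.
oats only: max(13/4, 21/5) = 4.2 servings → $2.52.
edamame + quinoa with both tight: 0.06667 servings and 2.533 servings → $2.21.
edamame + bell pepper with both tight: 1.609 servings and 1.652 servings → $2.60.
edamame + oats with both tight: 1 serving and 2 servings → $2.10.
quinoa + bell pepper: intersection lies outside the first quadrant.
quinoa + oats: intersection lies outside the first quadrant.
bell pepper + oats: the both-tight solution has a negative serving — not a feasible corner.
So the least-cost plan costs $2.10.

$2.10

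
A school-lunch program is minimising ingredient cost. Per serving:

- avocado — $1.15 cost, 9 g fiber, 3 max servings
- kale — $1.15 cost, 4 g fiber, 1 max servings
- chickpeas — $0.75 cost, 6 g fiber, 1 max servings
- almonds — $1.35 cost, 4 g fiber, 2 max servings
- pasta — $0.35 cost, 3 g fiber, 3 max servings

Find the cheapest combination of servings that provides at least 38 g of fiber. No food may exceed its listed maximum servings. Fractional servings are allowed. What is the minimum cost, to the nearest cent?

Cost per g of fiber: pasta $0.1167, chickpeas $0.1250, avocado $0.1278, kale $0.2875, almonds $0.3375.
Take 3 servings of pasta: +9.0 g fiber for $1.05 (total $1.05, still need 29.0 g).
Take 1 serving of chickpeas: +6.0 g fiber for $0.75 (total $1.80, still need 23.0 g).
Take 2.556 servings of avocado: +23.0 g fiber for $2.94 (total $4.74, still need 0.0 g).
Filling from the cheapest source first is optimal under one linear minimum: $4.74.

$4.74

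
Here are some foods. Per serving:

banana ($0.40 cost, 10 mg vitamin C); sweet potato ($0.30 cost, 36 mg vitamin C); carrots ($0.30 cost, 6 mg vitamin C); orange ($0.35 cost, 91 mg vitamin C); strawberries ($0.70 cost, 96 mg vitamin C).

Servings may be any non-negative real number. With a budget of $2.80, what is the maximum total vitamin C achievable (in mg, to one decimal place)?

728.0 mg

Vitamin C per dollar: orange 260, strawberries 137.1, sweet potato 120, banana 25, carrots 20.
With no serving limits, spend the whole cost allowance on orange: $2.80 / $0.35 × 91 mg = 728.0 mg.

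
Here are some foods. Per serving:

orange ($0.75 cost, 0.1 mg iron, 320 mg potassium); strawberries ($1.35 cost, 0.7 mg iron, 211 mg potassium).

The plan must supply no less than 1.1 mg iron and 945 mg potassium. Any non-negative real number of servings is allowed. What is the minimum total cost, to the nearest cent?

$3.30

This is a tiny linear program; its minimum lies at a vertex of the feasible set. List the vertices and price them.
orange only: max(1.1/0.1, 945/320) = 11 servings → $8.25.
strawberries only: max(1.1/0.7, 945/211) = 4.479 servings → $6.05.
orange + strawberries with both tight: 2.116 servings and 1.269 servings → $3.30.
The minimum over all feasible corners is $3.30.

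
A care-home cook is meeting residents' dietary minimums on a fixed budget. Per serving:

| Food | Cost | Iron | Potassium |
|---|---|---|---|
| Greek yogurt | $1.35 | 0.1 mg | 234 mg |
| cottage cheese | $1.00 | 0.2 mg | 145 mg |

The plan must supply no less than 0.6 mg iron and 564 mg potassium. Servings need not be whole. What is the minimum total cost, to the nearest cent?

Greek yogurt only: max(0.6/0.1, 564/234) = 6 servings → $8.10.
cottage cheese only: max(0.6/0.2, 564/145) = 3.89 servings → $3.89.
Greek yogurt + cottage cheese with both tight: 0.7988 servings and 2.601 servings → $3.68.
So the least-cost plan costs $3.68.

$3.68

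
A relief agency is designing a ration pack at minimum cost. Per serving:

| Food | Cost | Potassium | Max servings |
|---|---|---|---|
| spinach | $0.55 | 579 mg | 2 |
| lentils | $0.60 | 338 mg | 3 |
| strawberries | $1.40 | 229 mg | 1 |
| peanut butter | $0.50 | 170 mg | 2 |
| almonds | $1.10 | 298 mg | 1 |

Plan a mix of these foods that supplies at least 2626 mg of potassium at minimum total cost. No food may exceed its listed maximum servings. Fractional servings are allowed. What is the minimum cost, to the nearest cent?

$4.32

Cost per mg of potassium: spinach $0.0009, lentils $0.0018, peanut butter $0.0029, almonds $0.0037, strawberries $0.0061.
Take 2 servings of spinach: +1158.0 mg potassium for $1.10 (total $1.10, still need 1468.0 mg).
Take 3 servings of lentils: +1014.0 mg potassium for $1.80 (total $2.90, still need 454.0 mg).
Take 2 servings of peanut butter: +340.0 mg potassium for $1.00 (total $3.90, still need 114.0 mg).
Take 0.3826 servings of almonds: +114.0 mg potassium for $0.42 (total $4.32, still need 0.0 mg).
Greedy by cheapest-per-mg is optimal for a single linear constraint, so the minimum cost is $4.32.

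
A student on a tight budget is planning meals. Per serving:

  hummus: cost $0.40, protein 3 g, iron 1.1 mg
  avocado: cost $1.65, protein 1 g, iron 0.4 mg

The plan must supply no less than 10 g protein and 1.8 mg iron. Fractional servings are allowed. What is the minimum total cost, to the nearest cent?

$1.33

An LP optimum is at a vertex; with two nutrient constraints at most two foods are used. Check each candidate.
hummus only: max(10/3, 1.8/1.1) = 3.333 servings → $1.33.
avocado only: max(10/1, 1.8/0.4) = 10 servings → $16.50.
hummus + avocado: intersection lies outside the first quadrant.
The minimum over all feasible corners is $1.33.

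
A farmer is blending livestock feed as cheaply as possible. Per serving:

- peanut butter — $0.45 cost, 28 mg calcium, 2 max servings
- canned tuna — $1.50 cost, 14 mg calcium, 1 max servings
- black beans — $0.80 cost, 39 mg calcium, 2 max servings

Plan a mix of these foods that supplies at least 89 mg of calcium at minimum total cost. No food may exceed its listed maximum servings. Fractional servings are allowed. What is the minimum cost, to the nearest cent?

$1.58

Cost per mg of calcium: peanut butter $0.0161, black beans $0.0205, canned tuna $0.1071.
Take 2 servings of peanut butter: +56.0 mg calcium for $0.90 (total $0.90, still need 33.0 mg).
Take 0.8462 servings of black beans: +33.0 mg calcium for $0.68 (total $1.58, still need 0.0 mg).
Greedy by cheapest-per-mg is optimal for a single linear constraint, so the minimum cost is $1.58.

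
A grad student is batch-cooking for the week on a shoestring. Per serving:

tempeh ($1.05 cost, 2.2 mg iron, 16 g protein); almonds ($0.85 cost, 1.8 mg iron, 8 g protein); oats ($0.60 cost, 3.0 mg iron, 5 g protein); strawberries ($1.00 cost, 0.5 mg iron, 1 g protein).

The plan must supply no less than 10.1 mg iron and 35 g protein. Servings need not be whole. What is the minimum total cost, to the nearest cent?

Two binding constraints pin down two serving amounts, so the optimal mix uses at most two foods. The candidates are each food alone (scaled to the tighter of iron/protein) and each pair with both constraints tight.
tempeh only: max(10.1/2.2, 35/16) = 4.591 servings → $4.82.
almonds only: max(10.1/1.8, 35/8) = 5.611 servings → $4.77.
oats only: max(10.1/3.0, 35/5) = 7 servings → $4.20.
strawberries only: max(10.1/0.5, 35/1) = 35 servings → $35.00.
tempeh + almonds: the both-tight solution has a negative serving — not a feasible corner.
tempeh + oats with both tight: 1.473 servings and 2.286 servings → $2.92.
tempeh + strawberries with both tight: 1.276 servings and 14.59 servings → $15.93.
almonds + oats with both tight: 3.633 servings and 1.187 servings → $3.80.
almonds + strawberries with both tight: 3.364 servings and 8.091 servings → $10.95.
oats + strawberries: the both-tight solution has a negative serving — not a feasible corner.
The minimum over all feasible corners is $2.92.

$2.92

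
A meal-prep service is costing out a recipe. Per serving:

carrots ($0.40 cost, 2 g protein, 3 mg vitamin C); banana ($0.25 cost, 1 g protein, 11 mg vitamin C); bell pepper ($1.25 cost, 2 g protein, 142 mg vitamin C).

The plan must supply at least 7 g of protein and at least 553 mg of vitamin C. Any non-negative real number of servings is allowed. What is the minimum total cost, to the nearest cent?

An LP optimum is at a vertex; with two nutrient constraints at most two foods are used. Check each candidate.
carrots only: max(7/2, 553/3) = 184.3 servings → $73.73.
banana only: max(7/1, 553/11) = 50.27 servings → $12.57.
bell pepper only: max(7/2, 553/142) = 3.894 servings → $4.87.
carrots + banana with both targets exact would need a negative amount; discard.
carrots + bell pepper: the both-tight solution has a negative serving — not a feasible corner.
banana + bell pepper with both targets exact would need a negative amount; discard.
So the least-cost plan costs $4.87.

$4.87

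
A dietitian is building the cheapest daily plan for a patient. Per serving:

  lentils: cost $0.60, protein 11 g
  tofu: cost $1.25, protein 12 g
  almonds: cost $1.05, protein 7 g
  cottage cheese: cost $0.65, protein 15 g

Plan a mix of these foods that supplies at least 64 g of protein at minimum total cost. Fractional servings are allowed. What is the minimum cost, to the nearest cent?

$2.77

Cost per g of protein: cottage cheese $0.0433, lentils $0.0545, tofu $0.1042, almonds $0.1500.
With no serving limits, use only cottage cheese: 64 g / 15 g = 4.267 servings × $0.65 = $2.77.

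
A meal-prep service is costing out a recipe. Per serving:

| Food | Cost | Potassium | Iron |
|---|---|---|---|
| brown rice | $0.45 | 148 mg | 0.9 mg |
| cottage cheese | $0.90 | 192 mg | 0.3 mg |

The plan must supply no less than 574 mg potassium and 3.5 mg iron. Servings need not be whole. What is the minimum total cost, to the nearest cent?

$1.75

brown rice only: max(574/148, 3.5/0.9) = 3.889 servings → $1.75.
cottage cheese only: max(574/192, 3.5/0.3) = 11.67 servings → $10.50.
brown rice + cottage cheese: the both-tight solution has a negative serving — not a feasible corner.
The minimum over all feasible corners is $1.75.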